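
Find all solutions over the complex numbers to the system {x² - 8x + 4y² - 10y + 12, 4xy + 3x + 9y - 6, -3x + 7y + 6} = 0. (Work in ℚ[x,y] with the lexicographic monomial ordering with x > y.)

{(2, 0)}

Compute a lex Gröbner basis by Buchberger's algorithm.
f_1 = x² - 8x + 4y² - 10y + 12, LT = x².
f_2 = 4xy + 3x + 9y - 6, LT = xy.
f_3 = -3x + 7y + 6, LT = x.

S(f_1,f_2): lcm = x²y. S = -¾x² - 41/4xy + 3/2x + 4y³ - 10y² + 12y.
  leading term x²: subtract (-¾)·f_1 from -¾x² - 41/4xy + 3/2x + 4y³ - 10y² + 12y → -41/4xy - 9/2x + 4y³ - 7y² + 9/2y + 9
  leading term xy: subtract (-41/16)·f_2 from -41/4xy - 9/2x + 4y³ - 7y² + 9/2y + 9 → 51/16x + 4y³ - 7y² + 441/16y - 51/8
  leading term x: subtract (-17/16)·f_3 from 51/16x + 4y³ - 7y² + 441/16y - 51/8 → 4y³ - 7y² + 35y
  leading term y³: no divisor's leading term divides it; move 4y³ to the remainder.
  leading term y²: no divisor's leading term divides it; move -7y² to the remainder.
  leading term y: no divisor's leading term divides it; move 35y to the remainder.
  remainder 4y³ - 7y² + 35y ≠ 0; add h_4 = 4y³ - 7y² + 35y to the basis.

S(f_1,f_3): lcm = x². S = 7/3xy - 6x + 4y² - 10y + 12.
  leading term xy: subtract (7/12)·f_2 from 7/3xy - 6x + 4y² - 10y + 12 → -31/4x + 4y² - 61/4y + 31/2
  leading term x: subtract (31/12)·f_3 from -31/4x + 4y² - 61/4y + 31/2 → 4y² - 100/3y
  leading term y²: no divisor's leading term divides it; move 4y² to the remainder.
  leading term y: no divisor's leading term divides it; move -100/3y to the remainder.
  remainder 4y² - 100/3y ≠ 0; add h_5 = 4y² - 100/3y to the basis.

S(f_2,f_3): lcm = xy. S = ¾x + 7/3y² + 17/4y - 3/2.
  leading term x: subtract (-¼)·f_3 from ¾x + 7/3y² + 17/4y - 3/2 → 7/3y² + 6y
  leading term y²: subtract (7/12)·h_5 from 7/3y² + 6y → 229/9y
  leading term y: no divisor's leading term divides it; move 229/9y to the remainder.
  remainder 229/9y ≠ 0; add h_6 = 229/9y to the basis.

S(f_1,h_4): leading monomials are coprime, so the S-polynomial reduces to 0 (Buchberger's first criterion).
S(f_2,h_4): lcm = xy³. S = 5/2xy² - 35/4xy + 9/4y³ - 3/2y².
  leading term xy²: subtract (⅝y)·f_2 from 5/2xy² - 35/4xy + 9/4y³ - 3/2y² → -85/8xy + 9/4y³ - 57/8y² + 15/4y
  leading term xy: subtract (-85/32)·f_2 from -85/8xy + 9/4y³ - 57/8y² + 15/4y → 255/32x + 9/4y³ - 57/8y² + 885/32y - 255/16
  leading term x: subtract (-85/32)·f_3 from 255/32x + 9/4y³ - 57/8y² + 885/32y - 255/16 → 9/4y³ - 57/8y² + 185/4y
  leading term y³: subtract (9/16)·h_4 from 9/4y³ - 57/8y² + 185/4y → -51/16y² + 425/16y
  leading term y²: subtract (-51/64)·h_5 from -51/16y² + 425/16y → 0
  remainder 0.

S(f_3,h_4): leading monomials are coprime, so the S-polynomial reduces to 0 (Buchberger's first criterion).
S(f_1,h_5): leading monomials are coprime, so the S-polynomial reduces to 0 (Buchberger's first criterion).
S(f_2,h_5): lcm = xy². S = 109/12xy + 9/4y² - 3/2y.
  leading term xy: subtract (109/48)·f_2 from 109/12xy + 9/4y² - 3/2y → -109/16x + 9/4y² - 351/16y + 109/8
  leading term x: subtract (109/48)·f_3 from -109/16x + 9/4y² - 351/16y + 109/8 → 9/4y² - 227/6y
  leading term y²: subtract (9/16)·h_5 from 9/4y² - 227/6y → -229/12y
  leading term y: subtract (-¾)·h_6 from -229/12y → 0
  remainder 0.

S(f_3,h_5): leading monomials are coprime, so the S-polynomial reduces to 0 (Buchberger's first criterion).
S(h_4,h_5): lcm = y³. S = 79/12y² + 35/4y.
  leading term y²: subtract (79/48)·h_5 from 79/12y² + 35/4y → 1145/18y
  leading term y: subtract (5/2)·h_6 from 1145/18y → 0
  remainder 0.

S(f_1,h_6): leading monomials are coprime, so the S-polynomial reduces to 0 (Buchberger's first criterion).
S(f_2,h_6): lcm = xy. S = ¾x + 9/4y - 3/2.
  leading term x: subtract (-¼)·f_3 from ¾x + 9/4y - 3/2 → 4y
  leading term y: subtract (36/229)·h_6 from 4y → 0
  remainder 0.

S(f_3,h_6): leading monomials are coprime, so the S-polynomial reduces to 0 (Buchberger's first criterion).
S(h_4,h_6): lcm = y³. S = -7/4y² + 35/4y.
  leading term y²: subtract (-7/16)·h_5 from -7/4y² + 35/4y → -35/6y
  leading term y: subtract (-105/458)·h_6 from -35/6y → 0
  remainder 0.

S(h_5,h_6): lcm = y². S = -25/3y.
  leading term y: subtract (-75/229)·h_6 from -25/3y → 0
  remainder 0.

Every S-polynomial of the final basis reduces to 0, so we have a Gröbner basis.
Inter-reduce: drop elements whose leading term is divisible by another's, tail-reduce, and make monic.
Reduced Gröbner basis: {x - 2, y}.

The lex basis is triangular: the last element involves only y. Solving y = 0 gives y ∈ {0}; substituting each value into the earlier elements determines the remaining variables.
  y = 0: the earlier basis element becomes x - 2 = 0, giving x = 2 — point (2, 0).
A lex Gröbner basis triangularizes the system, enabling back-substitution.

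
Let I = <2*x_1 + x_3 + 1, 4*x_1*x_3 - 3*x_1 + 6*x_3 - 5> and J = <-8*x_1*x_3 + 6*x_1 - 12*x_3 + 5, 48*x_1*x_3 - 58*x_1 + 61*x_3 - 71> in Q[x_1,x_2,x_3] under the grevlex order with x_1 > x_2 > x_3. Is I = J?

No, the ideals differ.

Two ideals are equal iff their reduced Gröbner bases coincide (the reduced basis is unique for a fixed ordering).
Buchberger on the first generating set:
f_1 = 2*x_1 + x_3 + 1, LT = x_1.
f_2 = 4*x_1*x_3 - 3*x_1 + 6*x_3 - 5, LT = x_1*x_3.

S(f_1,f_2): lcm = x_1*x_3. S = 1/2*x_3**2 + 3/4*x_1 - x_3 + 5/4.
  leading term x_3**2: no divisor's leading term divides it; move 1/2*x_3**2 to the remainder.
  leading term x_1: subtract (3/8)·f_1 from 3/4*x_1 - x_3 + 5/4 → -11/8*x_3 + 7/8
  leading term x_3: no divisor's leading term divides it; move -11/8*x_3 to the remainder.
  leading term 1: no divisor's leading term divides it; move 7/8 to the remainder.
  remainder 1/2*x_3**2 - 11/8*x_3 + 7/8 ≠ 0; add g_3 = 1/2*x_3**2 - 11/8*x_3 + 7/8 to the basis.

The other S-polynomials (S(f_1,g_3), S(f_2,g_3)) all reduce to 0 modulo the current basis, so we have a Gröbner basis.
Inter-reduce: drop elements whose leading term is divisible by another's, tail-reduce, and make monic.
Reduced Gröbner basis: {x_3**2 - 11/4*x_3 + 7/4, x_1 + 1/2*x_3 + 1/2}.

Buchberger on the second generating set:
h_1 = -8*x_1*x_3 + 6*x_1 - 12*x_3 + 5, LT = x_1*x_3.
h_2 = 48*x_1*x_3 - 58*x_1 + 61*x_3 - 71, LT = x_1*x_3.

S(h_1,h_2): lcm = x_1*x_3. S = 11/24*x_1 + 11/48*x_3 + 41/48.
  leading term x_1: no divisor's leading term divides it; move 11/24*x_1 to the remainder.
  leading term x_3: no divisor's leading term divides it; move 11/48*x_3 to the remainder.
  leading term 1: no divisor's leading term divides it; move 41/48 to the remainder.
  remainder 11/24*x_1 + 11/48*x_3 + 41/48 ≠ 0; add k_3 = 11/24*x_1 + 11/48*x_3 + 41/48 to the basis.

S(h_1,k_3): lcm = x_1*x_3. S = -1/2*x_3**2 - 3/4*x_1 - 4/11*x_3 - 5/8.
  leading term x_3**2: no divisor's leading term divides it; move -1/2*x_3**2 to the remainder.
  leading term x_1: subtract (-18/11)·k_3 from -3/4*x_1 - 4/11*x_3 - 5/8 → 1/88*x_3 + 17/22
  leading term x_3: no divisor's leading term divides it; move 1/88*x_3 to the remainder.
  leading term 1: no divisor's leading term divides it; move 17/22 to the remainder.
  remainder -1/2*x_3**2 + 1/88*x_3 + 17/22 ≠ 0; add k_4 = -1/2*x_3**2 + 1/88*x_3 + 17/22 to the basis.

The other S-polynomials (S(h_2,k_3), S(h_1,k_4), S(h_2,k_4), S(k_3,k_4)) all reduce to 0 modulo the current basis, so we have a Gröbner basis.
Inter-reduce: drop elements whose leading term is divisible by another's, tail-reduce, and make monic.
Reduced Gröbner basis: {x_3**2 - 1/44*x_3 - 17/11, x_1 + 1/2*x_3 + 41/22}.

The bases are distinct; the ideals are different.
The same test decides containment: I ⊆ J iff every generator of I reduces to 0 modulo a Gröbner basis of J.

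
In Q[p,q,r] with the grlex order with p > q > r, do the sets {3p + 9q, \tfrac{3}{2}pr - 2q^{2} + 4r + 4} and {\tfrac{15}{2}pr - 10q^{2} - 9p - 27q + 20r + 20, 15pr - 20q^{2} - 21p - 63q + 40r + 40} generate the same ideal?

Since reduced Gröbner bases are canonical representatives of ideals under a given ordering, it suffices to compute and compare them.
Buchberger on the first generating set:
f_1 = 3p + 9q, LT = p.
f_2 = \tfrac{3}{2}pr - 2q^{2} + 4r + 4, LT = pr.

S(f_1,f_2): lcm = pr. S = \tfrac{4}{3}q^{2} + 3qr - \tfrac{8}{3}r - \tfrac{8}{3}.
  leading term q^{2}: no divisor's leading term divides it; move \tfrac{4}{3}q^{2} to the remainder.
  leading term qr: no divisor's leading term divides it; move 3qr to the remainder.
  leading term r: no divisor's leading term divides it; move -\tfrac{8}{3}r to the remainder.
  leading term 1: no divisor's leading term divides it; move -\tfrac{8}{3} to the remainder.
  remainder \tfrac{4}{3}q^{2} + 3qr - \tfrac{8}{3}r - \tfrac{8}{3} ≠ 0; add g_3 = \tfrac{4}{3}q^{2} + 3qr - \tfrac{8}{3}r - \tfrac{8}{3} to the basis.

S(f_1,g_3): leading monomials are coprime, so the S-polynomial reduces to 0 (Buchberger's first criterion).
S(f_2,g_3): leading monomials are coprime, so the S-polynomial reduces to 0 (Buchberger's first criterion).
Every S-polynomial of the final basis reduces to 0, so we have a Gröbner basis.
Inter-reduce: drop elements whose leading term is divisible by another's, tail-reduce, and make monic.
Reduced Gröbner basis: {q^{2} + \tfrac{9}{4}qr - 2r - 2, p + 3q}.

Buchberger on the second generating set:
h_1 = \tfrac{15}{2}pr - 10q^{2} - 9p - 27q + 20r + 20, LT = pr.
h_2 = 15pr - 20q^{2} - 21p - 63q + 40r + 40, LT = pr.

S(h_1,h_2): lcm = pr. S = \tfrac{1}{5}p + \tfrac{3}{5}q.
  leading term p: no divisor's leading term divides it; move \tfrac{1}{5}p to the remainder.
  leading term q: no divisor's leading term divides it; move \tfrac{3}{5}q to the remainder.
  remainder \tfrac{1}{5}p + \tfrac{3}{5}q ≠ 0; add k_3 = \tfrac{1}{5}p + \tfrac{3}{5}q to the basis.

S(h_1,k_3): lcm = pr. S = -\tfrac{4}{3}q^{2} - 3qr - \tfrac{6}{5}p - \tfrac{18}{5}q + \tfrac{8}{3}r + \tfrac{8}{3}.
  leading term q^{2}: no divisor's leading term divides it; move -\tfrac{4}{3}q^{2} to the remainder.
  leading term qr: no divisor's leading term divides it; move -3qr to the remainder.
  leading term p: subtract (-6)·k_3 from -\tfrac{6}{5}p - \tfrac{18}{5}q + \tfrac{8}{3}r + \tfrac{8}{3} → \tfrac{8}{3}r + \tfrac{8}{3}
  leading term r: no divisor's leading term divides it; move \tfrac{8}{3}r to the remainder.
  leading term 1: no divisor's leading term divides it; move \tfrac{8}{3} to the remainder.
  remainder -\tfrac{4}{3}q^{2} - 3qr + \tfrac{8}{3}r + \tfrac{8}{3} ≠ 0; add k_4 = -\tfrac{4}{3}q^{2} - 3qr + \tfrac{8}{3}r + \tfrac{8}{3} to the basis.

S(h_2,k_3): lcm = pr. S = -\tfrac{4}{3}q^{2} - 3qr - \tfrac{7}{5}p - \tfrac{21}{5}q + \tfrac{8}{3}r + \tfrac{8}{3}.
  leading term q^{2}: subtract (1)·k_4 from -\tfrac{4}{3}q^{2} - 3qr - \tfrac{7}{5}p - \tfrac{21}{5}q + \tfrac{8}{3}r + \tfrac{8}{3} → -\tfrac{7}{5}p - \tfrac{21}{5}q
  leading term p: subtract (-7)·k_3 from -\tfrac{7}{5}p - \tfrac{21}{5}q → 0
  remainder 0.

S(h_1,k_4): leading monomials are coprime, so the S-polynomial reduces to 0 (Buchberger's first criterion).
S(h_2,k_4): leading monomials are coprime, so the S-polynomial reduces to 0 (Buchberger's first criterion).
S(k_3,k_4): leading monomials are coprime, so the S-polynomial reduces to 0 (Buchberger's first criterion).
Every S-polynomial of the final basis reduces to 0, so we have a Gröbner basis.
Inter-reduce: drop elements whose leading term is divisible by another's, tail-reduce, and make monic.
Reduced Gröbner basis: {q^{2} + \tfrac{9}{4}qr - 2r - 2, p + 3q}.

These coincide, so the ideals are equal.

Yes, the ideals are equal.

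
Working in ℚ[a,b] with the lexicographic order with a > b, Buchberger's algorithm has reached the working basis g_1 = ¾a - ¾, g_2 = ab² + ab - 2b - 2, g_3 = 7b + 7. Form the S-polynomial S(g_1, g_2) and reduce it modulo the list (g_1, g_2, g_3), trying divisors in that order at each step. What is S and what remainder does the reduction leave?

lcm(LM(g_1), LM(g_2)) = ab².
S = (lcm/LT(g_1))·g_1 − (lcm/LT(g_2))·g_2 = -ab - b² + 2b + 2.
Reduce S modulo (g_1, g_2, g_3) in that order:
  leading term ab: subtract (-4/3b)·g_1 from -ab - b² + 2b + 2 → -b² + b + 2
  leading term b²: subtract (-1/7b)·g_3 from -b² + b + 2 → 2b + 2
  leading term b: subtract (2/7)·g_3 from 2b + 2 → 0
The remainder is 0, so this S-polynomial contributes no new basis element.
This is the inner loop of Buchberger's algorithm — each nonzero remainder becomes a new basis element.

S(g_1, g_2) = -ab - b² + 2b + 2; remainder on division = 0.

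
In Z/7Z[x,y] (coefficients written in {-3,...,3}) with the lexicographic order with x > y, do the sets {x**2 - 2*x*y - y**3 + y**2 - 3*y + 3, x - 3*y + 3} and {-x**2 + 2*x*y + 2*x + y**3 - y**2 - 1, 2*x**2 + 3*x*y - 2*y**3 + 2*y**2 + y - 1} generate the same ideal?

For a fixed monomial order, each ideal has a unique reduced Gröbner basis; comparing bases decides equality.
Buchberger on the first generating set:
f_1 = x**2 - 2*x*y - y**3 + y**2 - 3*y + 3, LT = x**2.
f_2 = x - 3*y + 3, LT = x.

S(f_1,f_2): lcm = x**2. S = x*y - 3*x - y**3 + y**2 - 3*y + 3.
  leading term x*y: subtract (y)·f_2 from x*y - 3*x - y**3 + y**2 - 3*y + 3 → -3*x - y**3 - 3*y**2 + y + 3
  leading term x: subtract (-3)·f_2 from -3*x - y**3 - 3*y**2 + y + 3 → -y**3 - 3*y**2 - y - 2
  leading term y**3: no divisor's leading term divides it; move -y**3 to the remainder.
  leading term y**2: no divisor's leading term divides it; move -3*y**2 to the remainder.
  leading term y: no divisor's leading term divides it; move -y to the remainder.
  leading term 1: no divisor's leading term divides it; move -2 to the remainder.
  remainder -y**3 - 3*y**2 - y - 2 ≠ 0; add g_3 = -y**3 - 3*y**2 - y - 2 to the basis.

The other S-polynomials (S(f_1,g_3), S(f_2,g_3)) all reduce to 0 modulo the current basis, so we have a Gröbner basis.
Inter-reduce: drop elements whose leading term is divisible by another's, tail-reduce, and make monic.
Reduced Gröbner basis: {x - 3*y + 3, y**3 + 3*y**2 + y + 2}.

Buchberger on the second generating set:
h_1 = -x**2 + 2*x*y + 2*x + y**3 - y**2 - 1, LT = x**2.
h_2 = 2*x**2 + 3*x*y - 2*y**3 + 2*y**2 + y - 1, LT = x**2.

S(h_1,h_2): lcm = x**2. S = -2*x + 3*y - 2.
  leading term x: no divisor's leading term divides it; move -2*x to the remainder.
  leading term y: no divisor's leading term divides it; move 3*y to the remainder.
  leading term 1: no divisor's leading term divides it; move -2 to the remainder.
  remainder -2*x + 3*y - 2 ≠ 0; add k_3 = -2*x + 3*y - 2 to the basis.

S(h_1,k_3): lcm = x**2. S = 3*x*y - 3*x - y**3 + y**2 + 1.
  leading term x*y: subtract (2*y)·k_3 from 3*x*y - 3*x - y**3 + y**2 + 1 → -3*x - y**3 + 2*y**2 - 3*y + 1
  leading term x: subtract (-2)·k_3 from -3*x - y**3 + 2*y**2 - 3*y + 1 → -y**3 + 2*y**2 + 3*y - 3
  leading term y**3: no divisor's leading term divides it; move -y**3 to the remainder.
  leading term y**2: no divisor's leading term divides it; move 2*y**2 to the remainder.
  leading term y: no divisor's leading term divides it; move 3*y to the remainder.
  leading term 1: no divisor's leading term divides it; move -3 to the remainder.
  remainder -y**3 + 2*y**2 + 3*y - 3 ≠ 0; add k_4 = -y**3 + 2*y**2 + 3*y - 3 to the basis.

The other S-polynomials (S(h_2,k_3), S(h_1,k_4), S(h_2,k_4), S(k_3,k_4)) all reduce to 0 modulo the current basis, so we have a Gröbner basis.
Inter-reduce: drop elements whose leading term is divisible by another's, tail-reduce, and make monic.
Reduced Gröbner basis: {x + 2*y + 1, y**3 - 2*y**2 - 3*y + 3}.

Since the reduced bases disagree, the two ideals are not the same.

No, the ideals differ.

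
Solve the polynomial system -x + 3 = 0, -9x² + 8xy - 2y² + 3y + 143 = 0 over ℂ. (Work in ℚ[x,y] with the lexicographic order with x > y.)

Compute a lex Gröbner basis by Buchberger's algorithm.
f_1 = -x + 3, LT = x.
f_2 = -9x² + 8xy - 2y² + 3y + 143, LT = x².

S(f_1,f_2): lcm = x². S = 8/9xy - 3x - 2/9y² + ⅓y + 143/9.
  leading term xy: subtract (-8/9y)·f_1 from 8/9xy - 3x - 2/9y² + ⅓y + 143/9 → -3x - 2/9y² + 3y + 143/9
  leading term x: subtract (3)·f_1 from -3x - 2/9y² + 3y + 143/9 → -2/9y² + 3y + 62/9
  leading term y²: no divisor's leading term divides it; move -2/9y² to the remainder.
  leading term y: no divisor's leading term divides it; move 3y to the remainder.
  leading term 1: no divisor's leading term divides it; move 62/9 to the remainder.
  remainder -2/9y² + 3y + 62/9 ≠ 0; add h_3 = -2/9y² + 3y + 62/9 to the basis.

The other S-polynomials (S(f_1,h_3), S(f_2,h_3)) all reduce to 0 modulo the current basis, so we have a Gröbner basis.
Inter-reduce: drop elements whose leading term is divisible by another's, tail-reduce, and make monic.
Reduced Gröbner basis: {x - 3, y² - 27/2y - 31}.

Elimination: the polynomial y² - 27/2y - 31 lies in the elimination ideal for y, so y ∈ {-2, 31/2}. For each such y, the remaining basis elements (now univariate) give the rest of the solution.
  y = -2: the earlier basis element becomes x - 3 = 0, giving x = 3 — point (3, -2).
  y = 31/2: the earlier basis element becomes x - 3 = 0, giving x = 3 — point (3, 31/2).
Each listed point satisfies every original equation (direct substitution).

{(3, -2), (3, 31/2)}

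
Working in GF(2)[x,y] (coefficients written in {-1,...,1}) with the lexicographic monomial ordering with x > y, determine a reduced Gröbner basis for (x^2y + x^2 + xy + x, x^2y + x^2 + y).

f_1 = x^2y + x^2 + xy + x, LT = x^2y.
f_2 = x^2y + x^2 + y, LT = x^2y.

S(f_1,f_2): lcm = x^2y. S = xy + x + y.
  leading term xy: no divisor's leading term divides it; move xy to the remainder.
  leading term x: no divisor's leading term divides it; move x to the remainder.
  leading term y: no divisor's leading term divides it; move y to the remainder.
  remainder xy + x + y ≠ 0; add g_3 = xy + x + y to the basis.

S(f_1,g_3): lcm = x^2y. S = x.
  leading term x: no divisor's leading term divides it; move x to the remainder.
  remainder x ≠ 0; add g_4 = x to the basis.

S(f_1,g_4): lcm = x^2y. S = x^2 + xy + x.
  leading term x^2: subtract (x)·g_4 from x^2 + xy + x → xy + x
  leading term xy: subtract (1)·g_3 from xy + x → y
  leading term y: no divisor's leading term divides it; move y to the remainder.
  remainder y ≠ 0; add g_5 = y to the basis.

The other S-polynomials (S(f_2,g_3), S(f_2,g_4), S(g_3,g_4), S(f_1,g_5), S(f_2,g_5), S(g_3,g_5), S(g_4,g_5)) all reduce to 0 modulo the current basis, so we have a Gröbner basis.
Inter-reduce: drop elements whose leading term is divisible by another's, tail-reduce, and make monic.

G = {x, y}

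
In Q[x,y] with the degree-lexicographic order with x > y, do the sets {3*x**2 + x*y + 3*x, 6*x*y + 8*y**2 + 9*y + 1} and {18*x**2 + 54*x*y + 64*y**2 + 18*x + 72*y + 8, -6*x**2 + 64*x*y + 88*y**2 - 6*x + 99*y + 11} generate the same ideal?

Yes, the ideals are equal.

Equality of ideals is decidable: compute both reduced Gröbner bases (unique for the ordering) and check whether they agree.
Buchberger on the first generating set:
f_1 = 3*x**2 + x*y + 3*x, LT = x**2.
f_2 = 6*x*y + 8*y**2 + 9*y + 1, LT = x*y.

S(f_1,f_2): lcm = x**2*y. S = -x*y**2 - 1/2*x*y - 1/6*x.
  leading term x*y**2: subtract (-1/6*y)·f_2 from -x*y**2 - 1/2*x*y - 1/6*x → 4/3*y**3 - 1/2*x*y + 3/2*y**2 - 1/6*x + 1/6*y
  leading term y**3: no divisor's leading term divides it; move 4/3*y**3 to the remainder.
  leading term x*y: subtract (-1/12)·f_2 from -1/2*x*y + 3/2*y**2 - 1/6*x + 1/6*y → 13/6*y**2 - 1/6*x + 11/12*y + 1/12
  leading term y**2: no divisor's leading term divides it; move 13/6*y**2 to the remainder.
  leading term x: no divisor's leading term divides it; move -1/6*x to the remainder.
  leading term y: no divisor's leading term divides it; move 11/12*y to the remainder.
  leading term 1: no divisor's leading term divides it; move 1/12 to the remainder.
  remainder 4/3*y**3 + 13/6*y**2 - 1/6*x + 11/12*y + 1/12 ≠ 0; add g_3 = 4/3*y**3 + 13/6*y**2 - 1/6*x + 11/12*y + 1/12 to the basis.

S(f_1,g_3): leading monomials are coprime, so the S-polynomial reduces to 0 (Buchberger's first criterion).
S(f_2,g_3): lcm = x*y**3. S = 4/3*y**4 - 13/8*x*y**2 + 3/2*y**3 + 1/8*x**2 - 11/16*x*y + 1/6*y**2 - 1/16*x.
  leading term y**4: subtract (y)·g_3 from 4/3*y**4 - 13/8*x*y**2 + 3/2*y**3 + 1/8*x**2 - 11/16*x*y + 1/6*y**2 - 1/16*x → -13/8*x*y**2 - 2/3*y**3 + 1/8*x**2 - 25/48*x*y - 3/4*y**2 - 1/16*x - 1/12*y
  leading term x*y**2: subtract (-13/48*y)·f_2 from -13/8*x*y**2 - 2/3*y**3 + 1/8*x**2 - 25/48*x*y - 3/4*y**2 - 1/16*x - 1/12*y → 3/2*y**3 + 1/8*x**2 - 25/48*x*y + 27/16*y**2 - 1/16*x + 3/16*y
  leading term y**3: subtract (9/8)·g_3 from 3/2*y**3 + 1/8*x**2 - 25/48*x*y + 27/16*y**2 - 1/16*x + 3/16*y → 1/8*x**2 - 25/48*x*y - 3/4*y**2 + 1/8*x - 27/32*y - 3/32
  leading term x**2: subtract (1/24)·f_1 from 1/8*x**2 - 25/48*x*y - 3/4*y**2 + 1/8*x - 27/32*y - 3/32 → -9/16*x*y - 3/4*y**2 - 27/32*y - 3/32
  leading term x*y: subtract (-3/32)·f_2 from -9/16*x*y - 3/4*y**2 - 27/32*y - 3/32 → 0
  remainder 0.

Every S-polynomial of the final basis reduces to 0, so we have a Gröbner basis.
Inter-reduce: drop elements whose leading term is divisible by another's, tail-reduce, and make monic.
Reduced Gröbner basis: {y**3 + 13/8*y**2 - 1/8*x + 11/16*y + 1/16, x**2 - 4/9*y**2 + x - 1/2*y - 1/18, x*y + 4/3*y**2 + 3/2*y + 1/6}.

Buchberger on the second generating set:
h_1 = 18*x**2 + 54*x*y + 64*y**2 + 18*x + 72*y + 8, LT = x**2.
h_2 = -6*x**2 + 64*x*y + 88*y**2 - 6*x + 99*y + 11, LT = x**2.

S(h_1,h_2): lcm = x**2. S = 41/3*x*y + 164/9*y**2 + 41/2*y + 41/18.
  leading term x*y: no divisor's leading term divides it; move 41/3*x*y to the remainder.
  leading term y**2: no divisor's leading term divides it; move 164/9*y**2 to the remainder.
  leading term y: no divisor's leading term divides it; move 41/2*y to the remainder.
  leading term 1: no divisor's leading term divides it; move 41/18 to the remainder.
  remainder 41/3*x*y + 164/9*y**2 + 41/2*y + 41/18 ≠ 0; add k_3 = 41/3*x*y + 164/9*y**2 + 41/2*y + 41/18 to the basis.

S(h_1,k_3): lcm = x**2*y. S = 5/3*x*y**2 + 32/9*y**3 - 1/2*x*y + 4*y**2 - 1/6*x + 4/9*y.
  leading term x*y**2: subtract (5/41*y)·k_3 from 5/3*x*y**2 + 32/9*y**3 - 1/2*x*y + 4*y**2 - 1/6*x + 4/9*y → 4/3*y**3 - 1/2*x*y + 3/2*y**2 - 1/6*x + 1/6*y
  leading term y**3: no divisor's leading term divides it; move 4/3*y**3 to the remainder.
  leading term x*y: subtract (-3/82)·k_3 from -1/2*x*y + 3/2*y**2 - 1/6*x + 1/6*y → 13/6*y**2 - 1/6*x + 11/12*y + 1/12
  leading term y**2: no divisor's leading term divides it; move 13/6*y**2 to the remainder.
  leading term x: no divisor's leading term divides it; move -1/6*x to the remainder.
  leading term y: no divisor's leading term divides it; move 11/12*y to the remainder.
  leading term 1: no divisor's leading term divides it; move 1/12 to the remainder.
  remainder 4/3*y**3 + 13/6*y**2 - 1/6*x + 11/12*y + 1/12 ≠ 0; add k_4 = 4/3*y**3 + 13/6*y**2 - 1/6*x + 11/12*y + 1/12 to the basis.

S(h_2,k_3): lcm = x**2*y. S = -12*x*y**2 - 44/3*y**3 - 1/2*x*y - 33/2*y**2 - 1/6*x - 11/6*y.
  leading term x*y**2: subtract (-36/41*y)·k_3 from -12*x*y**2 - 44/3*y**3 - 1/2*x*y - 33/2*y**2 - 1/6*x - 11/6*y → 4/3*y**3 - 1/2*x*y + 3/2*y**2 - 1/6*x + 1/6*y
  leading term y**3: subtract (1)·k_4 from 4/3*y**3 - 1/2*x*y + 3/2*y**2 - 1/6*x + 1/6*y → -1/2*x*y - 2/3*y**2 - 3/4*y - 1/12
  leading term x*y: subtract (-3/82)·k_3 from -1/2*x*y - 2/3*y**2 - 3/4*y - 1/12 → 0
  remainder 0.

S(h_1,k_4): leading monomials are coprime, so the S-polynomial reduces to 0 (Buchberger's first criterion).
S(h_2,k_4): leading monomials are coprime, so the S-polynomial reduces to 0 (Buchberger's first criterion).
S(k_3,k_4): lcm = x*y**3. S = 4/3*y**4 - 13/8*x*y**2 + 3/2*y**3 + 1/8*x**2 - 11/16*x*y + 1/6*y**2 - 1/16*x.
  leading term y**4: subtract (y)·k_4 from 4/3*y**4 - 13/8*x*y**2 + 3/2*y**3 + 1/8*x**2 - 11/16*x*y + 1/6*y**2 - 1/16*x → -13/8*x*y**2 - 2/3*y**3 + 1/8*x**2 - 25/48*x*y - 3/4*y**2 - 1/16*x - 1/12*y
  leading term x*y**2: subtract (-39/328*y)·k_3 from -13/8*x*y**2 - 2/3*y**3 + 1/8*x**2 - 25/48*x*y - 3/4*y**2 - 1/16*x - 1/12*y → 3/2*y**3 + 1/8*x**2 - 25/48*x*y + 27/16*y**2 - 1/16*x + 3/16*y
  leading term y**3: subtract (9/8)·k_4 from 3/2*y**3 + 1/8*x**2 - 25/48*x*y + 27/16*y**2 - 1/16*x + 3/16*y → 1/8*x**2 - 25/48*x*y - 3/4*y**2 + 1/8*x - 27/32*y - 3/32
  leading term x**2: subtract (1/144)·h_1 from 1/8*x**2 - 25/48*x*y - 3/4*y**2 + 1/8*x - 27/32*y - 3/32 → -43/48*x*y - 43/36*y**2 - 43/32*y - 43/288
  leading term x*y: subtract (-43/656)·k_3 from -43/48*x*y - 43/36*y**2 - 43/32*y - 43/288 → 0
  remainder 0.

Every S-polynomial of the final basis reduces to 0, so we have a Gröbner basis.
Inter-reduce: drop elements whose leading term is divisible by another's, tail-reduce, and make monic.
Reduced Gröbner basis: {y**3 + 13/8*y**2 - 1/8*x + 11/16*y + 1/16, x**2 - 4/9*y**2 + x - 1/2*y - 1/18, x*y + 4/3*y**2 + 3/2*y + 1/6}.

Same reduced basis, so the two generating sets span the same ideal.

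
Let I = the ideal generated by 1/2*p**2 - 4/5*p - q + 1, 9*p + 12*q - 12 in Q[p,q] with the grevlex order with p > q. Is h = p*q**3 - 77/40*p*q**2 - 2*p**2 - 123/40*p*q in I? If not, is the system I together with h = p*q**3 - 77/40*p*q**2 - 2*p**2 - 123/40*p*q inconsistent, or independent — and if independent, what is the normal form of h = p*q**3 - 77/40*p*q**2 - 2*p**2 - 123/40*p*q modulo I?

First compute the reduced Gröbner basis of I by Buchberger's algorithm.
f_1 = 1/2*p**2 - 4/5*p - q + 1, LT = p**2.
f_2 = 9*p + 12*q - 12, LT = p.

S(f_1,f_2): lcm = p**2. S = -4/3*p*q - 4/15*p - 2*q + 2.
  leading term p*q: subtract (-4/27*q)·f_2 from -4/3*p*q - 4/15*p - 2*q + 2 → 16/9*q**2 - 4/15*p - 34/9*q + 2
  leading term q**2: no divisor's leading term divides it; move 16/9*q**2 to the remainder.
  leading term p: subtract (-4/135)·f_2 from -4/15*p - 34/9*q + 2 → -154/45*q + 74/45
  leading term q: no divisor's leading term divides it; move -154/45*q to the remainder.
  leading term 1: no divisor's leading term divides it; move 74/45 to the remainder.
  remainder 16/9*q**2 - 154/45*q + 74/45 ≠ 0; add k_3 = 16/9*q**2 - 154/45*q + 74/45 to the basis.

S(f_1,k_3): leading monomials are coprime, so the S-polynomial reduces to 0 (Buchberger's first criterion).
S(f_2,k_3): leading monomials are coprime, so the S-polynomial reduces to 0 (Buchberger's first criterion).
Every S-polynomial of the final basis reduces to 0, so we have a Gröbner basis.
Inter-reduce: drop elements whose leading term is divisible by another's, tail-reduce, and make monic.
Reduced Gröbner basis: {q**2 - 77/40*q + 37/40, p + 4/3*q - 4/3}.
Label its elements g_1 = q**2 - 77/40*q + 37/40, g_2 = p + 4/3*q - 4/3.

Reduce h = p*q**3 - 77/40*p*q**2 - 2*p**2 - 123/40*p*q modulo G:
  leading term p*q**3: subtract (p*q)·g_1 from p*q**3 - 77/40*p*q**2 - 2*p**2 - 123/40*p*q → -2*p**2 - 4*p*q
  leading term p**2: subtract (-2*p)·g_2 from -2*p**2 - 4*p*q → -4/3*p*q - 8/3*p
  leading term p*q: subtract (-4/3*q)·g_2 from -4/3*p*q - 8/3*p → 16/9*q**2 - 8/3*p - 16/9*q
  leading term q**2: subtract (16/9)·g_1 from 16/9*q**2 - 8/3*p - 16/9*q → -8/3*p + 74/45*q - 74/45
  leading term p: subtract (-8/3)·g_2 from -8/3*p + 74/45*q - 74/45 → 26/5*q - 26/5
  leading term q: no divisor's leading term divides it; move 26/5*q to the remainder.
  leading term 1: no divisor's leading term divides it; move -26/5 to the remainder.
  normal form = 26/5*q - 26/5.
The normal form is nonzero, so h ∉ I. Since h minus its normal form lies in I, I + (h) = I + (r) where r = 26/5*q - 26/5; decide whether this ideal is the whole ring.
Run Buchberger on G together with r (pairs among the g_i already reduce to 0 since G is a Gröbner basis):
g_1 = q**2 - 77/40*q + 37/40, LT = q**2.
g_2 = p + 4/3*q - 4/3, LT = p.
r = 26/5*q - 26/5, LT = q.

S(g_1,g_2): leading monomials are coprime, so the S-polynomial reduces to 0 (Buchberger's first criterion).
S(g_1,r): lcm = q**2. S = -37/40*q + 37/40.
  leading term q: subtract (-37/208)·r from -37/40*q + 37/40 → 0
  remainder 0.

S(g_2,r): leading monomials are coprime, so the S-polynomial reduces to 0 (Buchberger's first criterion).
Every S-polynomial of the final basis reduces to 0, so we have a Gröbner basis.
Inter-reduce: drop elements whose leading term is divisible by another's, tail-reduce, and make monic.
Reduced Gröbner basis: {p, q - 1}.
The reduced Gröbner basis of I + (h) is {p, q - 1} ≠ {1}, a proper ideal, so the enlarged system stays consistent: h is independent of I, with normal form 26/5*q - 26/5.

p*q**3 - 77/40*p*q**2 - 2*p**2 - 123/40*p*q is independent of I; its normal form modulo I is 26/5*q - 26/5.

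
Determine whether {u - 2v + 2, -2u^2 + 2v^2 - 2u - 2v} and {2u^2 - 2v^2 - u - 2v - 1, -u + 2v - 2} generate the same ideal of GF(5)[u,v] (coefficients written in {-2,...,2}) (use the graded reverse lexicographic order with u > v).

Yes, the ideals are equal.

Equality of ideals is decidable: compute both reduced Gröbner bases (unique for the ordering) and check whether they agree.
Buchberger on the first generating set:
f_1 = u - 2v + 2, LT = u.
f_2 = -2u^2 + 2v^2 - 2u - 2v, LT = u^2.

S(f_1,f_2): lcm = u^2. S = -2uv + v^2 + u - v.
  leading term uv: subtract (-2v)·f_1 from -2uv + v^2 + u - v → 2v^2 + u - 2v
  leading term v^2: no divisor's leading term divides it; move 2v^2 to the remainder.
  leading term u: subtract (1)·f_1 from u - 2v → -2
  leading term 1: no divisor's leading term divides it; move -2 to the remainder.
  remainder 2v^2 - 2 ≠ 0; add g_3 = 2v^2 - 2 to the basis.

The other S-polynomials (S(f_1,g_3), S(f_2,g_3)) all reduce to 0 modulo the current basis, so we have a Gröbner basis.
Inter-reduce: drop elements whose leading term is divisible by another's, tail-reduce, and make monic.
Reduced Gröbner basis: {v^2 - 1, u - 2v + 2}.

Buchberger on the second generating set:
h_1 = 2u^2 - 2v^2 - u - 2v - 1, LT = u^2.
h_2 = -u + 2v - 2, LT = u.

S(h_1,h_2): lcm = u^2. S = 2uv - v^2 - v + 2.
  leading term uv: subtract (-2v)·h_2 from 2uv - v^2 - v + 2 → -2v^2 + 2
  leading term v^2: no divisor's leading term divides it; move -2v^2 to the remainder.
  leading term 1: no divisor's leading term divides it; move 2 to the remainder.
  remainder -2v^2 + 2 ≠ 0; add k_3 = -2v^2 + 2 to the basis.

The other S-polynomials (S(h_1,k_3), S(h_2,k_3)) all reduce to 0 modulo the current basis, so we have a Gröbner basis.
Inter-reduce: drop elements whose leading term is divisible by another's, tail-reduce, and make monic.
Reduced Gröbner basis: {v^2 - 1, u - 2v + 2}.

The two bases agree; hence the ideals are identical.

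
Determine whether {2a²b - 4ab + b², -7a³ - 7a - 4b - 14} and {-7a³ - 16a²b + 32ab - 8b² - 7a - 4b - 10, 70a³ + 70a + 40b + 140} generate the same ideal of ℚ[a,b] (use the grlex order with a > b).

No, the ideals differ.

Equality of ideals is decidable: compute both reduced Gröbner bases (unique for the ordering) and check whether they agree.
Buchberger on the first generating set:
f_1 = 2a²b - 4ab + b², LT = a²b.
f_2 = -7a³ - 7a - 4b - 14, LT = a³.

S(f_1,f_2): lcm = a³b. S = -2a²b + ½ab² - ab - 4/7b² - 2b.
  leading term a²b: subtract (-1)·f_1 from -2a²b + ½ab² - ab - 4/7b² - 2b → ½ab² - 5ab + 3/7b² - 2b
  leading term ab²: no divisor's leading term divides it; move ½ab² to the remainder.
  leading term ab: no divisor's leading term divides it; move -5ab to the remainder.
  leading term b²: no divisor's leading term divides it; move 3/7b² to the remainder.
  leading term b: no divisor's leading term divides it; move -2b to the remainder.
  remainder ½ab² - 5ab + 3/7b² - 2b ≠ 0; add g_3 = ½ab² - 5ab + 3/7b² - 2b to the basis.

S(f_1,g_3): lcm = a²b². S = 10a²b - 20/7ab² + ½b³ + 4ab.
  leading term a²b: subtract (5)·f_1 from 10a²b - 20/7ab² + ½b³ + 4ab → -20/7ab² + ½b³ + 24ab - 5b²
  leading term ab²: subtract (-40/7)·g_3 from -20/7ab² + ½b³ + 24ab - 5b² → ½b³ - 32/7ab - 125/49b² - 80/7b
  leading term b³: no divisor's leading term divides it; move ½b³ to the remainder.
  leading term ab: no divisor's leading term divides it; move -32/7ab to the remainder.
  leading term b²: no divisor's leading term divides it; move -125/49b² to the remainder.
  leading term b: no divisor's leading term divides it; move -80/7b to the remainder.
  remainder ½b³ - 32/7ab - 125/49b² - 80/7b ≠ 0; add g_4 = ½b³ - 32/7ab - 125/49b² - 80/7b to the basis.

The other S-polynomials (S(f_2,g_3), S(f_1,g_4), S(f_2,g_4), S(g_3,g_4)) all reduce to 0 modulo the current basis, so we have a Gröbner basis.
Inter-reduce: drop elements whose leading term is divisible by another's, tail-reduce, and make monic.
Reduced Gröbner basis: {a³ + a + 4/7b + 2, a²b - 2ab + ½b², ab² - 10ab + 6/7b² - 4b, b³ - 64/7ab - 250/49b² - 160/7b}.

Buchberger on the second generating set:
h_1 = -7a³ - 16a²b + 32ab - 8b² - 7a - 4b - 10, LT = a³.
h_2 = 70a³ + 70a + 40b + 140, LT = a³.

S(h_1,h_2): lcm = a³. S = 16/7a²b - 32/7ab + 8/7b² - 4/7.
  leading term a²b: no divisor's leading term divides it; move 16/7a²b to the remainder.
  leading term ab: no divisor's leading term divides it; move -32/7ab to the remainder.
  leading term b²: no divisor's leading term divides it; move 8/7b² to the remainder.
  leading term 1: no divisor's leading term divides it; move -4/7 to the remainder.
  remainder 16/7a²b - 32/7ab + 8/7b² - 4/7 ≠ 0; add k_3 = 16/7a²b - 32/7ab + 8/7b² - 4/7 to the basis.

S(h_1,k_3): lcm = a³b. S = 16/7a²b² + 2a²b - 71/14ab² + 8/7b³ + ab + 4/7b² + ¼a + 10/7b.
  leading term a²b²: subtract (b)·k_3 from 16/7a²b² + 2a²b - 71/14ab² + 8/7b³ + ab + 4/7b² + ¼a + 10/7b → 2a²b - ½ab² + ab + 4/7b² + ¼a + 2b
  leading term a²b: subtract (⅞)·k_3 from 2a²b - ½ab² + ab + 4/7b² + ¼a + 2b → -½ab² + 5ab - 3/7b² + ¼a + 2b + ½
  leading term ab²: no divisor's leading term divides it; move -½ab² to the remainder.
  leading term ab: no divisor's leading term divides it; move 5ab to the remainder.
  leading term b²: no divisor's leading term divides it; move -3/7b² to the remainder.
  leading term a: no divisor's leading term divides it; move ¼a to the remainder.
  leading term b: no divisor's leading term divides it; move 2b to the remainder.
  leading term 1: no divisor's leading term divides it; move ½ to the remainder.
  remainder -½ab² + 5ab - 3/7b² + ¼a + 2b + ½ ≠ 0; add k_4 = -½ab² + 5ab - 3/7b² + ¼a + 2b + ½ to the basis.

S(h_1,k_4): lcm = a³b². S = 16/7a²b³ + 10a³b - 6/7a²b² - 32/7ab³ + 8/7b⁴ + ½a³ + 4a²b + ab² + 4/7b³ + a² + 10/7b².
  leading term a²b³: subtract (b²)·k_3 from 16/7a²b³ + 10a³b - 6/7a²b² - 32/7ab³ + 8/7b⁴ + ½a³ + 4a²b + ab² + 4/7b³ + a² + 10/7b² → 10a³b - 6/7a²b² + ½a³ + 4a²b + ab² + 4/7b³ + a² + 2b²
  leading term a³b: subtract (-10/7b)·h_1 from 10a³b - 6/7a²b² + ½a³ + 4a²b + ab² + 4/7b³ + a² + 2b² → -166/7a²b² + ½a³ + 4a²b + 327/7ab² - 76/7b³ + a² - 10ab - 26/7b² - 100/7b
  leading term a²b²: subtract (-83/8b)·k_3 from -166/7a²b² + ½a³ + 4a²b + 327/7ab² - 76/7b³ + a² - 10ab - 26/7b² - 100/7b → ½a³ + 4a²b - 5/7ab² + b³ + a² - 10ab - 26/7b² - 283/14b
  leading term a³: subtract (-1/14)·h_1 from ½a³ + 4a²b - 5/7ab² + b³ + a² - 10ab - 26/7b² - 283/14b → 20/7a²b - 5/7ab² + b³ + a² - 54/7ab - 30/7b² - ½a - 41/2b - 5/7
  leading term a²b: subtract (5/4)·k_3 from 20/7a²b - 5/7ab² + b³ + a² - 54/7ab - 30/7b² - ½a - 41/2b - 5/7 → -5/7ab² + b³ + a² - 2ab - 40/7b² - ½a - 41/2b
  leading term ab²: subtract (10/7)·k_4 from -5/7ab² + b³ + a² - 2ab - 40/7b² - ½a - 41/2b → b³ + a² - 64/7ab - 250/49b² - 6/7a - 327/14b - 5/7
  leading term b³: no divisor's leading term divides it; move b³ to the remainder.
  leading term a²: no divisor's leading term divides it; move a² to the remainder.
  leading term ab: no divisor's leading term divides it; move -64/7ab to the remainder.
  leading term b²: no divisor's leading term divides it; move -250/49b² to the remainder.
  leading term a: no divisor's leading term divides it; move -6/7a to the remainder.
  leading term b: no divisor's leading term divides it; move -327/14b to the remainder.
  leading term 1: no divisor's leading term divides it; move -5/7 to the remainder.
  remainder b³ + a² - 64/7ab - 250/49b² - 6/7a - 327/14b - 5/7 ≠ 0; add k_5 = b³ + a² - 64/7ab - 250/49b² - 6/7a - 327/14b - 5/7 to the basis.

The other S-polynomials (S(h_2,k_3), S(h_2,k_4), S(k_3,k_4), S(h_1,k_5), S(h_2,k_5), S(k_3,k_5), S(k_4,k_5)) all reduce to 0 modulo the current basis, so we have a Gröbner basis.
Inter-reduce: drop elements whose leading term is divisible by another's, tail-reduce, and make monic.
Reduced Gröbner basis: {a³ + a + 4/7b + 2, a²b - 2ab + ½b² - ¼, ab² - 10ab + 6/7b² - ½a - 4b - 1, b³ + a² - 64/7ab - 250/49b² - 6/7a - 327/14b - 5/7}.

These differ, so the ideals are not equal.
The choice of monomial ordering does not affect the verdict — as long as both bases are computed under the same ordering, their equality decides ideal equality.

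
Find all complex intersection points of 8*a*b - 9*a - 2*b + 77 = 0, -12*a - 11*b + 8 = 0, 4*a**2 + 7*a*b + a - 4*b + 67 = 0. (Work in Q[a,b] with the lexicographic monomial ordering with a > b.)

Compute a lex Gröbner basis by Buchberger's algorithm.
f_1 = 8*a*b - 9*a - 2*b + 77, LT = a*b.
f_2 = -12*a - 11*b + 8, LT = a.
f_3 = 4*a**2 + 7*a*b + a - 4*b + 67, LT = a**2.

S(f_1,f_2): lcm = a*b. S = -9/8*a - 11/12*b**2 + 5/12*b + 77/8.
  leading term a: subtract (3/32)·f_2 from -9/8*a - 11/12*b**2 + 5/12*b + 77/8 → -11/12*b**2 + 139/96*b + 71/8
  leading term b**2: no divisor's leading term divides it; move -11/12*b**2 to the remainder.
  leading term b: no divisor's leading term divides it; move 139/96*b to the remainder.
  leading term 1: no divisor's leading term divides it; move 71/8 to the remainder.
  remainder -11/12*b**2 + 139/96*b + 71/8 ≠ 0; add h_4 = -11/12*b**2 + 139/96*b + 71/8 to the basis.

S(f_1,f_3): lcm = a**2*b. S = -9/8*a**2 - 7/4*a*b**2 - 1/2*a*b + 77/8*a + b**2 - 67/4*b.
  leading term a**2: subtract (3/32*a)·f_2 from -9/8*a**2 - 7/4*a*b**2 - 1/2*a*b + 77/8*a + b**2 - 67/4*b → -7/4*a*b**2 + 17/32*a*b + 71/8*a + b**2 - 67/4*b
  leading term a*b**2: subtract (-7/32*b)·f_1 from -7/4*a*b**2 + 17/32*a*b + 71/8*a + b**2 - 67/4*b → -23/16*a*b + 71/8*a + 9/16*b**2 + 3/32*b
  leading term a*b: subtract (-23/128)·f_1 from -23/16*a*b + 71/8*a + 9/16*b**2 + 3/32*b → 929/128*a + 9/16*b**2 - 17/64*b + 1771/128
  leading term a: subtract (-929/1536)·f_2 from 929/128*a + 9/16*b**2 - 17/64*b + 1771/128 → 9/16*b**2 - 10627/1536*b + 7171/384
  leading term b**2: subtract (-27/44)·h_4 from 9/16*b**2 - 10627/1536*b + 7171/384 → -101885/16896*b + 101885/4224
  leading term b: no divisor's leading term divides it; move -101885/16896*b to the remainder.
  leading term 1: no divisor's leading term divides it; move 101885/4224 to the remainder.
  remainder -101885/16896*b + 101885/4224 ≠ 0; add h_5 = -101885/16896*b + 101885/4224 to the basis.

The other S-polynomials (S(f_2,f_3), S(f_1,h_4), S(f_2,h_4), S(f_3,h_4), S(f_1,h_5), S(f_2,h_5), S(f_3,h_5), S(h_4,h_5)) all reduce to 0 modulo the current basis, so we have a Gröbner basis.
Inter-reduce: drop elements whose leading term is divisible by another's, tail-reduce, and make monic.
Reduced Gröbner basis: {a + 3, b - 4}.

Elimination: the polynomial b - 4 lies in the elimination ideal for b, so b ∈ {4}. For each such b, the remaining basis elements (now univariate) give the rest of the solution.
  b = 4: the earlier basis element becomes a + 3 = 0, giving a = -3 — point (-3, 4).
Substituting each solution back into the original system confirms all equations vanish.

{(-3, 4)}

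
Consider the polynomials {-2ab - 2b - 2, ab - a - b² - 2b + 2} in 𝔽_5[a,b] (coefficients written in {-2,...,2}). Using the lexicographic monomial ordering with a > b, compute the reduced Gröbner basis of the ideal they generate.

G = {a + b² - 2b - 1, b³ - 2b² - 2b - 1}

f_1 = -2ab - 2b - 2, LT = ab.
f_2 = ab - a - b² - 2b + 2, LT = ab.

S(f_1,f_2): lcm = ab. S = a + b² - 2b - 1.
  reduce S modulo (f_1, f_2):
  remainder a + b² - 2b - 1 ≠ 0; add g_3 = a + b² - 2b - 1 to the basis.

S(f_1,g_3): lcm = ab. S = -b³ + 2b² + 2b + 1.
  reduce S modulo (f_1, f_2, g_3):
  remainder -b³ + 2b² + 2b + 1 ≠ 0; add g_4 = -b³ + 2b² + 2b + 1 to the basis.

The other S-polynomials (S(f_2,g_3), S(f_1,g_4), S(f_2,g_4), S(g_3,g_4)) all reduce to 0 modulo the current basis, so we have a Gröbner basis.
Inter-reduce: drop elements whose leading term is divisible by another's, tail-reduce, and make monic.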